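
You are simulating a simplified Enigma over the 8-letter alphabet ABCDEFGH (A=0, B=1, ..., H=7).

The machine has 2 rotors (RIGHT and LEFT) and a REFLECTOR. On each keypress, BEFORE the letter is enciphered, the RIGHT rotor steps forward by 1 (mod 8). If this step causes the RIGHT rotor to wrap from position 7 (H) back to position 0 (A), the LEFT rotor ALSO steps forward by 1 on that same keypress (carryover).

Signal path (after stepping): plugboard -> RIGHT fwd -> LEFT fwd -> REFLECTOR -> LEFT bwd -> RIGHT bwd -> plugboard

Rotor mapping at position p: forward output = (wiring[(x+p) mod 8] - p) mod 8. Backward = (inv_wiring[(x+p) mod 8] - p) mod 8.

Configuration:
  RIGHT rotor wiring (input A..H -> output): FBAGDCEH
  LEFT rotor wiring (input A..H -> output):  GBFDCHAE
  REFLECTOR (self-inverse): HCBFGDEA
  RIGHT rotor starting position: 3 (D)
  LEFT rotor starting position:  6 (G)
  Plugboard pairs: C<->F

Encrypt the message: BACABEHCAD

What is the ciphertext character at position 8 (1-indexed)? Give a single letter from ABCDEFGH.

Char 1 ('B'): step: R->4, L=6; B->plug->B->R->G->L->E->refl->G->L'->B->R'->E->plug->E
Char 2 ('A'): step: R->5, L=6; A->plug->A->R->F->L->F->refl->D->L'->D->R'->F->plug->C
Char 3 ('C'): step: R->6, L=6; C->plug->F->R->A->L->C->refl->B->L'->H->R'->C->plug->F
Char 4 ('A'): step: R->7, L=6; A->plug->A->R->A->L->C->refl->B->L'->H->R'->E->plug->E
Char 5 ('B'): step: R->0, L->7 (L advanced); B->plug->B->R->B->L->H->refl->A->L'->G->R'->D->plug->D
Char 6 ('E'): step: R->1, L=7; E->plug->E->R->B->L->H->refl->A->L'->G->R'->G->plug->G
Char 7 ('H'): step: R->2, L=7; H->plug->H->R->H->L->B->refl->C->L'->C->R'->E->plug->E
Char 8 ('C'): step: R->3, L=7; C->plug->F->R->C->L->C->refl->B->L'->H->R'->C->plug->F

F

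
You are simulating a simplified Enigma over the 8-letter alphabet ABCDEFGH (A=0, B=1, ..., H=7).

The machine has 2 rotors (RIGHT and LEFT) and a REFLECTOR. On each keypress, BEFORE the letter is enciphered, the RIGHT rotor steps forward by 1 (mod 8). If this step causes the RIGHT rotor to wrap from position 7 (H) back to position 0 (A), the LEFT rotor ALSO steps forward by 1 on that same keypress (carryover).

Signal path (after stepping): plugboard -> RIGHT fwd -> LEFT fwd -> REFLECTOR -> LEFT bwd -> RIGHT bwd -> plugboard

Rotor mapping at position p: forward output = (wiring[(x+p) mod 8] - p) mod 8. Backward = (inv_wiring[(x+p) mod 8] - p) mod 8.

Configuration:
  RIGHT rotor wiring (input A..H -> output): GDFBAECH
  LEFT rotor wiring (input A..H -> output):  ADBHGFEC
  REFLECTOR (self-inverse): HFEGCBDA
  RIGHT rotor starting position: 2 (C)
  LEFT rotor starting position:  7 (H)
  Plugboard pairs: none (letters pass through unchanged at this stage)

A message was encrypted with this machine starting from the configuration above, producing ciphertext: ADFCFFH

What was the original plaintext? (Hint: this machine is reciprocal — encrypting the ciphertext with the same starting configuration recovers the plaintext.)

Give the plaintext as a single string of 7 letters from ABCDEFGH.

Answer: GEEHBDA

Derivation:
Char 1 ('A'): step: R->3, L=7; A->plug->A->R->G->L->G->refl->D->L'->A->R'->G->plug->G
Char 2 ('D'): step: R->4, L=7; D->plug->D->R->D->L->C->refl->E->L'->C->R'->E->plug->E
Char 3 ('F'): step: R->5, L=7; F->plug->F->R->A->L->D->refl->G->L'->G->R'->E->plug->E
Char 4 ('C'): step: R->6, L=7; C->plug->C->R->A->L->D->refl->G->L'->G->R'->H->plug->H
Char 5 ('F'): step: R->7, L=7; F->plug->F->R->B->L->B->refl->F->L'->H->R'->B->plug->B
Char 6 ('F'): step: R->0, L->0 (L advanced); F->plug->F->R->E->L->G->refl->D->L'->B->R'->D->plug->D
Char 7 ('H'): step: R->1, L=0; H->plug->H->R->F->L->F->refl->B->L'->C->R'->A->plug->A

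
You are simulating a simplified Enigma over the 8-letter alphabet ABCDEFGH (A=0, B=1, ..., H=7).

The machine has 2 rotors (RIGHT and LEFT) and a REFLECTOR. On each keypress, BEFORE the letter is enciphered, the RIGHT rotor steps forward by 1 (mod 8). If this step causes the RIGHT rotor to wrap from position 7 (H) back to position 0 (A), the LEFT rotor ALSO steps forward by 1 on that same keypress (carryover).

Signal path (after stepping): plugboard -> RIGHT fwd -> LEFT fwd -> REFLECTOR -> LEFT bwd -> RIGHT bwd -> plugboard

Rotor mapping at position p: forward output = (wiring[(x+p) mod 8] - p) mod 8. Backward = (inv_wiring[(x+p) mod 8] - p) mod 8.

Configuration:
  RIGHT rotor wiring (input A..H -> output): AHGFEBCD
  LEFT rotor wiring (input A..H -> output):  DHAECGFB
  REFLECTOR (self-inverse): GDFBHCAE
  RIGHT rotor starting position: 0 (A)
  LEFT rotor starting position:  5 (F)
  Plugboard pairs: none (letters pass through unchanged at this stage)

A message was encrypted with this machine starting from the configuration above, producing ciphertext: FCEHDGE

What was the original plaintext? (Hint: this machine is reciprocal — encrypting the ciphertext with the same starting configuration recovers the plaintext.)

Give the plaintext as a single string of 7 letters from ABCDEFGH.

Char 1 ('F'): step: R->1, L=5; F->plug->F->R->B->L->A->refl->G->L'->D->R'->D->plug->D
Char 2 ('C'): step: R->2, L=5; C->plug->C->R->C->L->E->refl->H->L'->G->R'->G->plug->G
Char 3 ('E'): step: R->3, L=5; E->plug->E->R->A->L->B->refl->D->L'->F->R'->F->plug->F
Char 4 ('H'): step: R->4, L=5; H->plug->H->R->B->L->A->refl->G->L'->D->R'->F->plug->F
Char 5 ('D'): step: R->5, L=5; D->plug->D->R->D->L->G->refl->A->L'->B->R'->F->plug->F
Char 6 ('G'): step: R->6, L=5; G->plug->G->R->G->L->H->refl->E->L'->C->R'->C->plug->C
Char 7 ('E'): step: R->7, L=5; E->plug->E->R->G->L->H->refl->E->L'->C->R'->G->plug->G

Answer: DGFFFCG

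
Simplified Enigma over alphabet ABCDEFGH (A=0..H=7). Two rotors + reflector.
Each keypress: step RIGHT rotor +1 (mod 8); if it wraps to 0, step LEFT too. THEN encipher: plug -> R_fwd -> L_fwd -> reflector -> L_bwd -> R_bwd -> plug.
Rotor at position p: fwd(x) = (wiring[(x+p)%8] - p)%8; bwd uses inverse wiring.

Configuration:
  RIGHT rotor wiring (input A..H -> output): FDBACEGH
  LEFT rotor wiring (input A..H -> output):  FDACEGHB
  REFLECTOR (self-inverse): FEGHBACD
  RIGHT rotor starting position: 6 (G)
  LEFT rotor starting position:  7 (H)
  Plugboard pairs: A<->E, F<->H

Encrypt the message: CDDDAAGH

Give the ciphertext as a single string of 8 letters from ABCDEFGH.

Char 1 ('C'): step: R->7, L=7; C->plug->C->R->E->L->D->refl->H->L'->G->R'->B->plug->B
Char 2 ('D'): step: R->0, L->0 (L advanced); D->plug->D->R->A->L->F->refl->A->L'->C->R'->E->plug->A
Char 3 ('D'): step: R->1, L=0; D->plug->D->R->B->L->D->refl->H->L'->G->R'->G->plug->G
Char 4 ('D'): step: R->2, L=0; D->plug->D->R->C->L->A->refl->F->L'->A->R'->C->plug->C
Char 5 ('A'): step: R->3, L=0; A->plug->E->R->E->L->E->refl->B->L'->H->R'->B->plug->B
Char 6 ('A'): step: R->4, L=0; A->plug->E->R->B->L->D->refl->H->L'->G->R'->A->plug->E
Char 7 ('G'): step: R->5, L=0; G->plug->G->R->D->L->C->refl->G->L'->F->R'->H->plug->F
Char 8 ('H'): step: R->6, L=0; H->plug->F->R->C->L->A->refl->F->L'->A->R'->A->plug->E

Answer: BAGCBEFE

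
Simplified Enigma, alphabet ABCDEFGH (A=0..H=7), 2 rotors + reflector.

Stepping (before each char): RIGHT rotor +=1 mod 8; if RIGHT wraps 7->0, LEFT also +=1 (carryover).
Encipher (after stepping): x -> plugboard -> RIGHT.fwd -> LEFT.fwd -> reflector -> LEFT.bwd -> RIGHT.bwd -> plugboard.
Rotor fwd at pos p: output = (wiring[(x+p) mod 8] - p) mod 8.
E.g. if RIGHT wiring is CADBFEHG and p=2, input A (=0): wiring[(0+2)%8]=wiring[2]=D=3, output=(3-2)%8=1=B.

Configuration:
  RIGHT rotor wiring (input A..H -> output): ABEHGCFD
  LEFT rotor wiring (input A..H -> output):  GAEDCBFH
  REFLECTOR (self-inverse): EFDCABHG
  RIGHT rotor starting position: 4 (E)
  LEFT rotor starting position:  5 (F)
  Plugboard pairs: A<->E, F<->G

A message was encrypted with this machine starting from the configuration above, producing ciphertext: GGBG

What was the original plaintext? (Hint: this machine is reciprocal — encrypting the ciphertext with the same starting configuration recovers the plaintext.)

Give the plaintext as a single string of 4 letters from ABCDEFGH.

Answer: DFAA

Derivation:
Char 1 ('G'): step: R->5, L=5; G->plug->F->R->H->L->F->refl->B->L'->D->R'->D->plug->D
Char 2 ('G'): step: R->6, L=5; G->plug->F->R->B->L->A->refl->E->L'->A->R'->G->plug->F
Char 3 ('B'): step: R->7, L=5; B->plug->B->R->B->L->A->refl->E->L'->A->R'->E->plug->A
Char 4 ('G'): step: R->0, L->6 (L advanced); G->plug->F->R->C->L->A->refl->E->L'->G->R'->E->plug->A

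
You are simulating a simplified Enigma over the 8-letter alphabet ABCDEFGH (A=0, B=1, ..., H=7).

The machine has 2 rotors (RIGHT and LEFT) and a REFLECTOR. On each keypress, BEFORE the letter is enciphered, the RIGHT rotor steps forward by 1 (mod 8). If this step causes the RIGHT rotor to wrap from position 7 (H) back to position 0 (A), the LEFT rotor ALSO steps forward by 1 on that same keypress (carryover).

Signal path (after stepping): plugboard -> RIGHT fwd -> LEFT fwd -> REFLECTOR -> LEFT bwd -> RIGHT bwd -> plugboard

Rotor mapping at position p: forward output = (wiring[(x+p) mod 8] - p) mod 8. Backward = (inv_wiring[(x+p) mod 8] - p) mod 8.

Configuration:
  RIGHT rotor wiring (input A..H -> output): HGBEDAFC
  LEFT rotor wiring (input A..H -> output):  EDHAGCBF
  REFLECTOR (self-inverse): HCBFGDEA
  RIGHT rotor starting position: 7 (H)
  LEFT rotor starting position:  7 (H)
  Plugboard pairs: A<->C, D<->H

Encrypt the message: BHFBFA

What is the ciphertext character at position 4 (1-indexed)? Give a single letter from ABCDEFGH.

Char 1 ('B'): step: R->0, L->0 (L advanced); B->plug->B->R->G->L->B->refl->C->L'->F->R'->G->plug->G
Char 2 ('H'): step: R->1, L=0; H->plug->D->R->C->L->H->refl->A->L'->D->R'->C->plug->A
Char 3 ('F'): step: R->2, L=0; F->plug->F->R->A->L->E->refl->G->L'->E->R'->H->plug->D
Char 4 ('B'): step: R->3, L=0; B->plug->B->R->A->L->E->refl->G->L'->E->R'->F->plug->F

F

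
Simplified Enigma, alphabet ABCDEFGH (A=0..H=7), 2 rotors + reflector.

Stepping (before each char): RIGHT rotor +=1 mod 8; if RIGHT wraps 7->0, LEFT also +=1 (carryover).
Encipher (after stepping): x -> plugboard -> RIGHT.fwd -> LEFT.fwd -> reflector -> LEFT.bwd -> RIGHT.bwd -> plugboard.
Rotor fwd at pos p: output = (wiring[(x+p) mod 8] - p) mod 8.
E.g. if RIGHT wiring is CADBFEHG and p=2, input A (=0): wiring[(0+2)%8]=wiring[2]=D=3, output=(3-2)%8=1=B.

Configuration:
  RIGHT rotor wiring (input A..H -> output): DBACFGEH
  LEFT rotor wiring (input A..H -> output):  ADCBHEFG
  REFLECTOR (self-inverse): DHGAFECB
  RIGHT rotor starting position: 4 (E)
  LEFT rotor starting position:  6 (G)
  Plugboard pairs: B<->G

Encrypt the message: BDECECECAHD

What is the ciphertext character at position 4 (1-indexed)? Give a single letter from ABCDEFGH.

Char 1 ('B'): step: R->5, L=6; B->plug->G->R->F->L->D->refl->A->L'->B->R'->A->plug->A
Char 2 ('D'): step: R->6, L=6; D->plug->D->R->D->L->F->refl->E->L'->E->R'->F->plug->F
Char 3 ('E'): step: R->7, L=6; E->plug->E->R->D->L->F->refl->E->L'->E->R'->B->plug->G
Char 4 ('C'): step: R->0, L->7 (L advanced); C->plug->C->R->A->L->H->refl->B->L'->B->R'->B->plug->G

G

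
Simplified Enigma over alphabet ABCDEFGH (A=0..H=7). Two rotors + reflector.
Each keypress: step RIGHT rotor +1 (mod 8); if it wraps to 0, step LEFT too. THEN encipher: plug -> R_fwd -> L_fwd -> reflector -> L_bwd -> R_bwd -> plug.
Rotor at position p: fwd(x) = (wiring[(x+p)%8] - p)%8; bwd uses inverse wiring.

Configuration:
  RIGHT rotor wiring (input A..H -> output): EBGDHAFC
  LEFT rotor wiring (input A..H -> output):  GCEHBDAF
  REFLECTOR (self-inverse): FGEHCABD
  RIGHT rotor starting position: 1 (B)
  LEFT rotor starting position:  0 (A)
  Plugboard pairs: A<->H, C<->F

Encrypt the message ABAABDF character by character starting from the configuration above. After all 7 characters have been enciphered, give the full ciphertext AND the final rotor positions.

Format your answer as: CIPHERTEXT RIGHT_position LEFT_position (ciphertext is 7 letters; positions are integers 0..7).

Answer: DHDCEAH 0 1

Derivation:
Char 1 ('A'): step: R->2, L=0; A->plug->H->R->H->L->F->refl->A->L'->G->R'->D->plug->D
Char 2 ('B'): step: R->3, L=0; B->plug->B->R->E->L->B->refl->G->L'->A->R'->A->plug->H
Char 3 ('A'): step: R->4, L=0; A->plug->H->R->H->L->F->refl->A->L'->G->R'->D->plug->D
Char 4 ('A'): step: R->5, L=0; A->plug->H->R->C->L->E->refl->C->L'->B->R'->F->plug->C
Char 5 ('B'): step: R->6, L=0; B->plug->B->R->E->L->B->refl->G->L'->A->R'->E->plug->E
Char 6 ('D'): step: R->7, L=0; D->plug->D->R->H->L->F->refl->A->L'->G->R'->H->plug->A
Char 7 ('F'): step: R->0, L->1 (L advanced); F->plug->C->R->G->L->E->refl->C->L'->E->R'->A->plug->H
Final: ciphertext=DHDCEAH, RIGHT=0, LEFT=1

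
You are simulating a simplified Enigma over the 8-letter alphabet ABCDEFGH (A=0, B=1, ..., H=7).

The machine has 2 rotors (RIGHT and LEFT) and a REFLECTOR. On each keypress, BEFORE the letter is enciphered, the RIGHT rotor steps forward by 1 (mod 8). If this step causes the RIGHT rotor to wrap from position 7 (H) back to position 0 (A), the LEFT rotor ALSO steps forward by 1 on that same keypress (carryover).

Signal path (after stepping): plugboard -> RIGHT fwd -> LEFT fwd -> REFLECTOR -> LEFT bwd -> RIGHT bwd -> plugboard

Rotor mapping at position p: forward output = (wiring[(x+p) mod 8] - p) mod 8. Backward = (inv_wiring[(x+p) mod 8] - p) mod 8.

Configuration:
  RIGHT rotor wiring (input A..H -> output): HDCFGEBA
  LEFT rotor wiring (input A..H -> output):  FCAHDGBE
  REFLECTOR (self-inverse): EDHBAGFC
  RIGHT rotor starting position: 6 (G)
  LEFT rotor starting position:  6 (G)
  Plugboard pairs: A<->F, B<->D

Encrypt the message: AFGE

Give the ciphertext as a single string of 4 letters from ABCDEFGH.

Answer: BEHA

Derivation:
Char 1 ('A'): step: R->7, L=6; A->plug->F->R->H->L->A->refl->E->L'->D->R'->D->plug->B
Char 2 ('F'): step: R->0, L->7 (L advanced); F->plug->A->R->H->L->C->refl->H->L'->G->R'->E->plug->E
Char 3 ('G'): step: R->1, L=7; G->plug->G->R->H->L->C->refl->H->L'->G->R'->H->plug->H
Char 4 ('E'): step: R->2, L=7; E->plug->E->R->H->L->C->refl->H->L'->G->R'->F->plug->A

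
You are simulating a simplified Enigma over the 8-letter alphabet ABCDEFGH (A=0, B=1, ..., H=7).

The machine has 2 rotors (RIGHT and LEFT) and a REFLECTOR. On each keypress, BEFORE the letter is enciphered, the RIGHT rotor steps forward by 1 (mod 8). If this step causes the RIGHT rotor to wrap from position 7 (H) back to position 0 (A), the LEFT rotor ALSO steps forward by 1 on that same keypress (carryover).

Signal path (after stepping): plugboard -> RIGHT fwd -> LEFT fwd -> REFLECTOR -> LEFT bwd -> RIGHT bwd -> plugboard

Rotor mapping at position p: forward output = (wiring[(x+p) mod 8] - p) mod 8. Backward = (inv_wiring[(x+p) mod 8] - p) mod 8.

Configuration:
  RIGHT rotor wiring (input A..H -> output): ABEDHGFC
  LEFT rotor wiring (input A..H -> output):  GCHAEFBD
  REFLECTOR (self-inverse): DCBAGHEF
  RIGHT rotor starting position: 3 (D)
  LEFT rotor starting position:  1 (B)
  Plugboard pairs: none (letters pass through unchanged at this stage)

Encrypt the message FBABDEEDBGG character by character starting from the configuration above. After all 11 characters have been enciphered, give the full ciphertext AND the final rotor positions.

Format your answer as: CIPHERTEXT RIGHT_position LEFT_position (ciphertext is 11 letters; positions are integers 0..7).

Char 1 ('F'): step: R->4, L=1; F->plug->F->R->F->L->A->refl->D->L'->D->R'->A->plug->A
Char 2 ('B'): step: R->5, L=1; B->plug->B->R->A->L->B->refl->C->L'->G->R'->G->plug->G
Char 3 ('A'): step: R->6, L=1; A->plug->A->R->H->L->F->refl->H->L'->C->R'->C->plug->C
Char 4 ('B'): step: R->7, L=1; B->plug->B->R->B->L->G->refl->E->L'->E->R'->E->plug->E
Char 5 ('D'): step: R->0, L->2 (L advanced); D->plug->D->R->D->L->D->refl->A->L'->H->R'->E->plug->E
Char 6 ('E'): step: R->1, L=2; E->plug->E->R->F->L->B->refl->C->L'->C->R'->C->plug->C
Char 7 ('E'): step: R->2, L=2; E->plug->E->R->D->L->D->refl->A->L'->H->R'->H->plug->H
Char 8 ('D'): step: R->3, L=2; D->plug->D->R->C->L->C->refl->B->L'->F->R'->F->plug->F
Char 9 ('B'): step: R->4, L=2; B->plug->B->R->C->L->C->refl->B->L'->F->R'->F->plug->F
Char 10 ('G'): step: R->5, L=2; G->plug->G->R->G->L->E->refl->G->L'->B->R'->A->plug->A
Char 11 ('G'): step: R->6, L=2; G->plug->G->R->B->L->G->refl->E->L'->G->R'->E->plug->E
Final: ciphertext=AGCEECHFFAE, RIGHT=6, LEFT=2

Answer: AGCEECHFFAE 6 2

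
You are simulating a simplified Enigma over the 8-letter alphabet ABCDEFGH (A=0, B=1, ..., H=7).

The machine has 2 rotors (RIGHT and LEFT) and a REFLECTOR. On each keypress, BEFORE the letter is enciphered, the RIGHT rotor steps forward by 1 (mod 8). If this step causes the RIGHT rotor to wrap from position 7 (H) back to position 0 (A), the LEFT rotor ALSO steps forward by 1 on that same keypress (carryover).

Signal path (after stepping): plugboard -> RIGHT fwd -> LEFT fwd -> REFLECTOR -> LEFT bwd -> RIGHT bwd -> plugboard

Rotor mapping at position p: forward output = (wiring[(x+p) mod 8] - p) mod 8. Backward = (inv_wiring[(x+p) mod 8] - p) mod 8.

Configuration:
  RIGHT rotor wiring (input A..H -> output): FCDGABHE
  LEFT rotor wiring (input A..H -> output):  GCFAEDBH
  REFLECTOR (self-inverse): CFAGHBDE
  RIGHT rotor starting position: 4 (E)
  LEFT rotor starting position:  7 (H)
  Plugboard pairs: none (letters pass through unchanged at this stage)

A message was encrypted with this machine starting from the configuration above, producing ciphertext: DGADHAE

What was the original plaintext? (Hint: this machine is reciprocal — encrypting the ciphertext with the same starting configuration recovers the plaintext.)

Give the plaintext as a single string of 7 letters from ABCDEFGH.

Char 1 ('D'): step: R->5, L=7; D->plug->D->R->A->L->A->refl->C->L'->H->R'->C->plug->C
Char 2 ('G'): step: R->6, L=7; G->plug->G->R->C->L->D->refl->G->L'->D->R'->H->plug->H
Char 3 ('A'): step: R->7, L=7; A->plug->A->R->F->L->F->refl->B->L'->E->R'->D->plug->D
Char 4 ('D'): step: R->0, L->0 (L advanced); D->plug->D->R->G->L->B->refl->F->L'->C->R'->B->plug->B
Char 5 ('H'): step: R->1, L=0; H->plug->H->R->E->L->E->refl->H->L'->H->R'->D->plug->D
Char 6 ('A'): step: R->2, L=0; A->plug->A->R->B->L->C->refl->A->L'->D->R'->G->plug->G
Char 7 ('E'): step: R->3, L=0; E->plug->E->R->B->L->C->refl->A->L'->D->R'->A->plug->A

Answer: CHDBDGA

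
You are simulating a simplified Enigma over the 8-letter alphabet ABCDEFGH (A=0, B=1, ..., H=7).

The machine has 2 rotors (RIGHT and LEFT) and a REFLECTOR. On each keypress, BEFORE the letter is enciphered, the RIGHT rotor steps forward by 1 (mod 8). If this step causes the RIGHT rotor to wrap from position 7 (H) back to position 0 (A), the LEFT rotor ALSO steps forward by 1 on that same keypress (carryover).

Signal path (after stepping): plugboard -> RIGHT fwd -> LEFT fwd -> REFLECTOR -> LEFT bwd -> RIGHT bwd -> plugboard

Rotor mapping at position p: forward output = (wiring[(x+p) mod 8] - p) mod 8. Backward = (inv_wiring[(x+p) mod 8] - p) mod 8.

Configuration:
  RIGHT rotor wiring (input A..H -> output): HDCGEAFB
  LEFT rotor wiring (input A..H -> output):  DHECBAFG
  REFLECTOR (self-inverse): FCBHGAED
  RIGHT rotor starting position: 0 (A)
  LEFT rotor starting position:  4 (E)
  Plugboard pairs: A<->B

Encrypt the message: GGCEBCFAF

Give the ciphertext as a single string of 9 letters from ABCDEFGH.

Char 1 ('G'): step: R->1, L=4; G->plug->G->R->A->L->F->refl->A->L'->G->R'->H->plug->H
Char 2 ('G'): step: R->2, L=4; G->plug->G->R->F->L->D->refl->H->L'->E->R'->B->plug->A
Char 3 ('C'): step: R->3, L=4; C->plug->C->R->F->L->D->refl->H->L'->E->R'->F->plug->F
Char 4 ('E'): step: R->4, L=4; E->plug->E->R->D->L->C->refl->B->L'->C->R'->H->plug->H
Char 5 ('B'): step: R->5, L=4; B->plug->A->R->D->L->C->refl->B->L'->C->R'->D->plug->D
Char 6 ('C'): step: R->6, L=4; C->plug->C->R->B->L->E->refl->G->L'->H->R'->A->plug->B
Char 7 ('F'): step: R->7, L=4; F->plug->F->R->F->L->D->refl->H->L'->E->R'->C->plug->C
Char 8 ('A'): step: R->0, L->5 (L advanced); A->plug->B->R->D->L->G->refl->E->L'->H->R'->A->plug->B
Char 9 ('F'): step: R->1, L=5; F->plug->F->R->E->L->C->refl->B->L'->C->R'->A->plug->B

Answer: HAFHDBCBB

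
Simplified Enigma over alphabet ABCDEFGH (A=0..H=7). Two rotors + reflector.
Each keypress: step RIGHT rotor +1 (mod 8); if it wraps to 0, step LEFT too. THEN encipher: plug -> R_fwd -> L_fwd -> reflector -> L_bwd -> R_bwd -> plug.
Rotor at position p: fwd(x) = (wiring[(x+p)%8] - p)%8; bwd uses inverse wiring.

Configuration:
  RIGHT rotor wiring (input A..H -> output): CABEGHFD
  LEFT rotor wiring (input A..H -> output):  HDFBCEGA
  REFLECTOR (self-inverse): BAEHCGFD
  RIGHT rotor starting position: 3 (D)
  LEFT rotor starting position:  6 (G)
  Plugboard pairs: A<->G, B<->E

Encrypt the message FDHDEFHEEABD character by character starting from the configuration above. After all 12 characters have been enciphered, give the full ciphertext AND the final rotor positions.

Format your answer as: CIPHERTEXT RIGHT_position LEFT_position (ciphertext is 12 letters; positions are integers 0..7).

Char 1 ('F'): step: R->4, L=6; F->plug->F->R->E->L->H->refl->D->L'->F->R'->G->plug->A
Char 2 ('D'): step: R->5, L=6; D->plug->D->R->F->L->D->refl->H->L'->E->R'->F->plug->F
Char 3 ('H'): step: R->6, L=6; H->plug->H->R->B->L->C->refl->E->L'->G->R'->F->plug->F
Char 4 ('D'): step: R->7, L=6; D->plug->D->R->C->L->B->refl->A->L'->A->R'->G->plug->A
Char 5 ('E'): step: R->0, L->7 (L advanced); E->plug->B->R->A->L->B->refl->A->L'->B->R'->C->plug->C
Char 6 ('F'): step: R->1, L=7; F->plug->F->R->E->L->C->refl->E->L'->C->R'->G->plug->A
Char 7 ('H'): step: R->2, L=7; H->plug->H->R->G->L->F->refl->G->L'->D->R'->E->plug->B
Char 8 ('E'): step: R->3, L=7; E->plug->B->R->D->L->G->refl->F->L'->G->R'->H->plug->H
Char 9 ('E'): step: R->4, L=7; E->plug->B->R->D->L->G->refl->F->L'->G->R'->E->plug->B
Char 10 ('A'): step: R->5, L=7; A->plug->G->R->H->L->H->refl->D->L'->F->R'->D->plug->D
Char 11 ('B'): step: R->6, L=7; B->plug->E->R->D->L->G->refl->F->L'->G->R'->F->plug->F
Char 12 ('D'): step: R->7, L=7; D->plug->D->R->C->L->E->refl->C->L'->E->R'->A->plug->G
Final: ciphertext=AFFACABHBDFG, RIGHT=7, LEFT=7

Answer: AFFACABHBDFG 7 7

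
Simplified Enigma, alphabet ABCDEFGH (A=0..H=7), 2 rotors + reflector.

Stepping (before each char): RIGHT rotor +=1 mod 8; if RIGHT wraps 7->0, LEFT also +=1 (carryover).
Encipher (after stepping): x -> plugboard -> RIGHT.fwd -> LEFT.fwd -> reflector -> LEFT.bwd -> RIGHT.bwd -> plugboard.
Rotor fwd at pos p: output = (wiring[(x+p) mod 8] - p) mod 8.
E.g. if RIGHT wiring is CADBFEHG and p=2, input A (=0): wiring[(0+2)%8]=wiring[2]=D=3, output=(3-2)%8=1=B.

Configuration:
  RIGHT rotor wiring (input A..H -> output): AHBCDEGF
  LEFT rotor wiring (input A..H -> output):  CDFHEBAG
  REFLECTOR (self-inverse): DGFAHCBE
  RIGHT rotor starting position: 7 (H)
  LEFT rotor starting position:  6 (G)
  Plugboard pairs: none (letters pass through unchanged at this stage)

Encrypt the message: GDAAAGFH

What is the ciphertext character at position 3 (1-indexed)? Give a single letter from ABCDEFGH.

Char 1 ('G'): step: R->0, L->7 (L advanced); G->plug->G->R->G->L->C->refl->F->L'->F->R'->H->plug->H
Char 2 ('D'): step: R->1, L=7; D->plug->D->R->C->L->E->refl->H->L'->A->R'->B->plug->B
Char 3 ('A'): step: R->2, L=7; A->plug->A->R->H->L->B->refl->G->L'->D->R'->F->plug->F

F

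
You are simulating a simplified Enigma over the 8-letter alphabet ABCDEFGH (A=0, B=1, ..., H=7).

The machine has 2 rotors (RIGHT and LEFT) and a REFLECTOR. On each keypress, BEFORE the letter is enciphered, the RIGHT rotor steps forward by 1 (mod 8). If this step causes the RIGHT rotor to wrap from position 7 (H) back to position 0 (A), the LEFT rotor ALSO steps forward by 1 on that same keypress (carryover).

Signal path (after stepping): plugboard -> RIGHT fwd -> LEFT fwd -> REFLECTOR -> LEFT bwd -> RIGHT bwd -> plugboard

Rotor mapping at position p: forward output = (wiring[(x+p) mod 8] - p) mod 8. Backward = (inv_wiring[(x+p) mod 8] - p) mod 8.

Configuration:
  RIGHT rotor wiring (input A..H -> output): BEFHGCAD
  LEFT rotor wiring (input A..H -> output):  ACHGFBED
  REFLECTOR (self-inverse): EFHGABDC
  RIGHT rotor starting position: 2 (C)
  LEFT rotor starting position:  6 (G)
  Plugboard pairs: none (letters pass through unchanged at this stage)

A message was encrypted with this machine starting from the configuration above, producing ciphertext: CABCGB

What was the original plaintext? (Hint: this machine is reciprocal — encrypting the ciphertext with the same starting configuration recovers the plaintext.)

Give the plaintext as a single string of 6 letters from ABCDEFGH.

Answer: EBABCE

Derivation:
Char 1 ('C'): step: R->3, L=6; C->plug->C->R->H->L->D->refl->G->L'->A->R'->E->plug->E
Char 2 ('A'): step: R->4, L=6; A->plug->A->R->C->L->C->refl->H->L'->G->R'->B->plug->B
Char 3 ('B'): step: R->5, L=6; B->plug->B->R->D->L->E->refl->A->L'->F->R'->A->plug->A
Char 4 ('C'): step: R->6, L=6; C->plug->C->R->D->L->E->refl->A->L'->F->R'->B->plug->B
Char 5 ('G'): step: R->7, L=6; G->plug->G->R->D->L->E->refl->A->L'->F->R'->C->plug->C
Char 6 ('B'): step: R->0, L->7 (L advanced); B->plug->B->R->E->L->H->refl->C->L'->G->R'->E->plug->E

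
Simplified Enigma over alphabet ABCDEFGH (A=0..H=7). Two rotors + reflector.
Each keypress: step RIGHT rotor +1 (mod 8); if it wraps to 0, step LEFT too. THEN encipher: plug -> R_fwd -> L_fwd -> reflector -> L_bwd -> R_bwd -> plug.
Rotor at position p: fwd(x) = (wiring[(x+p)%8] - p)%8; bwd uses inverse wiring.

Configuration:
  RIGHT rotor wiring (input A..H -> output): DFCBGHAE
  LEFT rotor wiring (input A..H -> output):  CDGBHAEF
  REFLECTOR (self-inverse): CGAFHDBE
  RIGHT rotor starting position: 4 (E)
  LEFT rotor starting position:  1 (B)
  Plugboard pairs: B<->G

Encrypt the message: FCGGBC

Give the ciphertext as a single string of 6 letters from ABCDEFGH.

Answer: HHCCFE

Derivation:
Char 1 ('F'): step: R->5, L=1; F->plug->F->R->F->L->D->refl->F->L'->B->R'->H->plug->H
Char 2 ('C'): step: R->6, L=1; C->plug->C->R->F->L->D->refl->F->L'->B->R'->H->plug->H
Char 3 ('G'): step: R->7, L=1; G->plug->B->R->E->L->H->refl->E->L'->G->R'->C->plug->C
Char 4 ('G'): step: R->0, L->2 (L advanced); G->plug->B->R->F->L->D->refl->F->L'->C->R'->C->plug->C
Char 5 ('B'): step: R->1, L=2; B->plug->G->R->D->L->G->refl->B->L'->H->R'->F->plug->F
Char 6 ('C'): step: R->2, L=2; C->plug->C->R->E->L->C->refl->A->L'->G->R'->E->plug->E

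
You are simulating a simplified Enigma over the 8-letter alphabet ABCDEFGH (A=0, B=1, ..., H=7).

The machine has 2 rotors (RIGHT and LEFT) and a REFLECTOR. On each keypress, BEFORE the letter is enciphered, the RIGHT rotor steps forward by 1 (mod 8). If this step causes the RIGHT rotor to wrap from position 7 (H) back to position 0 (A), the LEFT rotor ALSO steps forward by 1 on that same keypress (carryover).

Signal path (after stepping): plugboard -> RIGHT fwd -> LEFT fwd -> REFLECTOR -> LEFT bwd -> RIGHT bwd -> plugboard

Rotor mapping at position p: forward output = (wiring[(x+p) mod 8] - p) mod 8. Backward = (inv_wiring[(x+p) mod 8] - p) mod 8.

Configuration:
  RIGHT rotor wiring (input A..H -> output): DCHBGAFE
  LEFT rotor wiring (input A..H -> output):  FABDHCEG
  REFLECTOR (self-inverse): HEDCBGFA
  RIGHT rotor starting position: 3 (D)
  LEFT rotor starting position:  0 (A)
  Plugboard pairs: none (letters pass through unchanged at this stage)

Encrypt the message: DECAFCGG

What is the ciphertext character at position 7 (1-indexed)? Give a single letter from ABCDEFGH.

Char 1 ('D'): step: R->4, L=0; D->plug->D->R->A->L->F->refl->G->L'->H->R'->E->plug->E
Char 2 ('E'): step: R->5, L=0; E->plug->E->R->F->L->C->refl->D->L'->D->R'->A->plug->A
Char 3 ('C'): step: R->6, L=0; C->plug->C->R->F->L->C->refl->D->L'->D->R'->F->plug->F
Char 4 ('A'): step: R->7, L=0; A->plug->A->R->F->L->C->refl->D->L'->D->R'->C->plug->C
Char 5 ('F'): step: R->0, L->1 (L advanced); F->plug->F->R->A->L->H->refl->A->L'->B->R'->D->plug->D
Char 6 ('C'): step: R->1, L=1; C->plug->C->R->A->L->H->refl->A->L'->B->R'->A->plug->A
Char 7 ('G'): step: R->2, L=1; G->plug->G->R->B->L->A->refl->H->L'->A->R'->H->plug->H

H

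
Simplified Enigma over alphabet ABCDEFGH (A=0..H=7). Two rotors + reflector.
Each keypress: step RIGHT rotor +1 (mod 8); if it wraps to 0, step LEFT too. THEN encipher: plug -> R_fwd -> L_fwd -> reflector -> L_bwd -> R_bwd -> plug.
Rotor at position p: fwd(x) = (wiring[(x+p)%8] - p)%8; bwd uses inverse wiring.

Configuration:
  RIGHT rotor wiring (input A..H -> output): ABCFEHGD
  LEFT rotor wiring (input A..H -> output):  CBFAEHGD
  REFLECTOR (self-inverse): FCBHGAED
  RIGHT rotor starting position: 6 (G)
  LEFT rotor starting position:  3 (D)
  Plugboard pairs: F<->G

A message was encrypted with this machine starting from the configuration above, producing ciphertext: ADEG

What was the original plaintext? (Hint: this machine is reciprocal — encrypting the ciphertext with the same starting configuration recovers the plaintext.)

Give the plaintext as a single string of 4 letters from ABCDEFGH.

Answer: FAFB

Derivation:
Char 1 ('A'): step: R->7, L=3; A->plug->A->R->E->L->A->refl->F->L'->A->R'->G->plug->F
Char 2 ('D'): step: R->0, L->4 (L advanced); D->plug->D->R->F->L->F->refl->A->L'->A->R'->A->plug->A
Char 3 ('E'): step: R->1, L=4; E->plug->E->R->G->L->B->refl->C->L'->C->R'->G->plug->F
Char 4 ('G'): step: R->2, L=4; G->plug->F->R->B->L->D->refl->H->L'->D->R'->B->plug->B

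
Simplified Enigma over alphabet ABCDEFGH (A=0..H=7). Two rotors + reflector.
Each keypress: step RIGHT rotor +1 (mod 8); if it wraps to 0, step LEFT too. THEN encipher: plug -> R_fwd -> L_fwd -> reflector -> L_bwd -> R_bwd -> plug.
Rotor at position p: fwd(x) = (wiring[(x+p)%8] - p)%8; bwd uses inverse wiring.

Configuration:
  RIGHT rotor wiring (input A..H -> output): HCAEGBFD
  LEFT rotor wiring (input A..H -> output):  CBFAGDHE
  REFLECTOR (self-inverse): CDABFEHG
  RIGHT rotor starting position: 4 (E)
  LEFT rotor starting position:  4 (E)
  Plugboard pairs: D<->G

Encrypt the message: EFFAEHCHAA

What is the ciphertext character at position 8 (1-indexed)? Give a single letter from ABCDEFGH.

Char 1 ('E'): step: R->5, L=4; E->plug->E->R->F->L->F->refl->E->L'->H->R'->G->plug->D
Char 2 ('F'): step: R->6, L=4; F->plug->F->R->G->L->B->refl->D->L'->C->R'->E->plug->E
Char 3 ('F'): step: R->7, L=4; F->plug->F->R->H->L->E->refl->F->L'->F->R'->E->plug->E
Char 4 ('A'): step: R->0, L->5 (L advanced); A->plug->A->R->H->L->B->refl->D->L'->G->R'->E->plug->E
Char 5 ('E'): step: R->1, L=5; E->plug->E->R->A->L->G->refl->H->L'->C->R'->G->plug->D
Char 6 ('H'): step: R->2, L=5; H->plug->H->R->A->L->G->refl->H->L'->C->R'->B->plug->B
Char 7 ('C'): step: R->3, L=5; C->plug->C->R->G->L->D->refl->B->L'->H->R'->G->plug->D
Char 8 ('H'): step: R->4, L=5; H->plug->H->R->A->L->G->refl->H->L'->C->R'->A->plug->A

A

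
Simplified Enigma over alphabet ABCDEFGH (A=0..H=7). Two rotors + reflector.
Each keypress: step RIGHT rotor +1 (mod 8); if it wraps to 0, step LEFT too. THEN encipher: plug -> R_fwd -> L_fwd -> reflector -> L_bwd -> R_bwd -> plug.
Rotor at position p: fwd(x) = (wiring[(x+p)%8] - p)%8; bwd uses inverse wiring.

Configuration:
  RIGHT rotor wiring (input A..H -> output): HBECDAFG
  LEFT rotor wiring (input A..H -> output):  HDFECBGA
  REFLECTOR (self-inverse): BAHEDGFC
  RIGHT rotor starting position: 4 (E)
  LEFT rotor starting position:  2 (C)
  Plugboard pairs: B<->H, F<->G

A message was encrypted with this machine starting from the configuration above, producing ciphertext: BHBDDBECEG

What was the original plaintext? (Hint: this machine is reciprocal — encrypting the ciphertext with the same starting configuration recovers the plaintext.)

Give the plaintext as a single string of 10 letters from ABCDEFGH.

Char 1 ('B'): step: R->5, L=2; B->plug->H->R->G->L->F->refl->G->L'->F->R'->G->plug->F
Char 2 ('H'): step: R->6, L=2; H->plug->B->R->A->L->D->refl->E->L'->E->R'->F->plug->G
Char 3 ('B'): step: R->7, L=2; B->plug->H->R->G->L->F->refl->G->L'->F->R'->D->plug->D
Char 4 ('D'): step: R->0, L->3 (L advanced); D->plug->D->R->C->L->G->refl->F->L'->E->R'->C->plug->C
Char 5 ('D'): step: R->1, L=3; D->plug->D->R->C->L->G->refl->F->L'->E->R'->F->plug->G
Char 6 ('B'): step: R->2, L=3; B->plug->H->R->H->L->C->refl->H->L'->B->R'->C->plug->C
Char 7 ('E'): step: R->3, L=3; E->plug->E->R->D->L->D->refl->E->L'->F->R'->C->plug->C
Char 8 ('C'): step: R->4, L=3; C->plug->C->R->B->L->H->refl->C->L'->H->R'->A->plug->A
Char 9 ('E'): step: R->5, L=3; E->plug->E->R->E->L->F->refl->G->L'->C->R'->D->plug->D
Char 10 ('G'): step: R->6, L=3; G->plug->F->R->E->L->F->refl->G->L'->C->R'->H->plug->B

Answer: FGDCGCCADB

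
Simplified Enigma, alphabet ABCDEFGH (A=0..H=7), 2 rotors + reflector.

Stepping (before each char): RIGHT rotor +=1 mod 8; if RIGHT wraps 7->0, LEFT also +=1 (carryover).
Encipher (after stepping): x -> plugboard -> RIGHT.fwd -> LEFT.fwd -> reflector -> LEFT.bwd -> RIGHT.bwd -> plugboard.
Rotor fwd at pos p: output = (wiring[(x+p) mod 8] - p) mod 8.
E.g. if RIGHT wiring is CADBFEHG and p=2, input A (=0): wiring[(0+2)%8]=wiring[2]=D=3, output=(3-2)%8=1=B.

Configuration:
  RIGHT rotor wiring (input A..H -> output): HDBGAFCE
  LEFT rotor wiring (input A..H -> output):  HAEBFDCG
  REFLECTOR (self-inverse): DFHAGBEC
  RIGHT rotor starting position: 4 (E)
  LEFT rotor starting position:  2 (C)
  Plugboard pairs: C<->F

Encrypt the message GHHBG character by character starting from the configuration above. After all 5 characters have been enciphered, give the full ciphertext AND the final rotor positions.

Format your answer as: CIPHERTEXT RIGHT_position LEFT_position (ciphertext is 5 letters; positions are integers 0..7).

Char 1 ('G'): step: R->5, L=2; G->plug->G->R->B->L->H->refl->C->L'->A->R'->A->plug->A
Char 2 ('H'): step: R->6, L=2; H->plug->H->R->H->L->G->refl->E->L'->F->R'->D->plug->D
Char 3 ('H'): step: R->7, L=2; H->plug->H->R->D->L->B->refl->F->L'->G->R'->G->plug->G
Char 4 ('B'): step: R->0, L->3 (L advanced); B->plug->B->R->D->L->H->refl->C->L'->B->R'->C->plug->F
Char 5 ('G'): step: R->1, L=3; G->plug->G->R->D->L->H->refl->C->L'->B->R'->F->plug->C
Final: ciphertext=ADGFC, RIGHT=1, LEFT=3

Answer: ADGFC 1 3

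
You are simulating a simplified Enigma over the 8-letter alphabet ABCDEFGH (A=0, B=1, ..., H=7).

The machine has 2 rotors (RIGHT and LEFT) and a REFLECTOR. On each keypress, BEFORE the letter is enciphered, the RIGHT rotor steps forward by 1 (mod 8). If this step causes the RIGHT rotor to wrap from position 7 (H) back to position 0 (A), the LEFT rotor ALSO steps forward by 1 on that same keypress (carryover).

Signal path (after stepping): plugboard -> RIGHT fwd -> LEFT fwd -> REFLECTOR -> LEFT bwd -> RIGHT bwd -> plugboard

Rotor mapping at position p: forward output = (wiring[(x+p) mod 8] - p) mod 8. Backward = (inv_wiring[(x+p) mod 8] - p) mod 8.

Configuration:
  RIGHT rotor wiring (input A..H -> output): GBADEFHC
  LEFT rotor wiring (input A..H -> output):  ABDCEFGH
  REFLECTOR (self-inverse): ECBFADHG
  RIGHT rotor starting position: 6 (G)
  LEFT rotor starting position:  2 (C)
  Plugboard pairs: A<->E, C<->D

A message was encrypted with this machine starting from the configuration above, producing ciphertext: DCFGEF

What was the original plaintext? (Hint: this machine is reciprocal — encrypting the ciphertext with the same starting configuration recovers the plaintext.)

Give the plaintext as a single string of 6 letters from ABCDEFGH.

Answer: HFEHGD

Derivation:
Char 1 ('D'): step: R->7, L=2; D->plug->C->R->C->L->C->refl->B->L'->A->R'->H->plug->H
Char 2 ('C'): step: R->0, L->3 (L advanced); C->plug->D->R->D->L->D->refl->F->L'->F->R'->F->plug->F
Char 3 ('F'): step: R->1, L=3; F->plug->F->R->G->L->G->refl->H->L'->A->R'->A->plug->E
Char 4 ('G'): step: R->2, L=3; G->plug->G->R->E->L->E->refl->A->L'->H->R'->H->plug->H
Char 5 ('E'): step: R->3, L=3; E->plug->A->R->A->L->H->refl->G->L'->G->R'->G->plug->G
Char 6 ('F'): step: R->4, L=3; F->plug->F->R->F->L->F->refl->D->L'->D->R'->C->plug->D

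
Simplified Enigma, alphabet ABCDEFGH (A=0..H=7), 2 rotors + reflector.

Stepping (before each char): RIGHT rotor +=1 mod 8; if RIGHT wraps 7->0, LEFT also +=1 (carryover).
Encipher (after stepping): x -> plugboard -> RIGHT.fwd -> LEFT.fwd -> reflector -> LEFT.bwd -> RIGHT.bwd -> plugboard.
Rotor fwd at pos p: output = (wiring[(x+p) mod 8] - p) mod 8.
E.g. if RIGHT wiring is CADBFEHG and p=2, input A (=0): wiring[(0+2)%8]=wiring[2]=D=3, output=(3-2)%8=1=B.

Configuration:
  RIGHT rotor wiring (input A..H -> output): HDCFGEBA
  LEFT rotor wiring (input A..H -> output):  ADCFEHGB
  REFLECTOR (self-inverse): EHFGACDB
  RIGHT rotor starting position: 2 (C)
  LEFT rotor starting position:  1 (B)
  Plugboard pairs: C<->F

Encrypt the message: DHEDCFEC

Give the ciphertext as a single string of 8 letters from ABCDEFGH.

Char 1 ('D'): step: R->3, L=1; D->plug->D->R->G->L->A->refl->E->L'->C->R'->A->plug->A
Char 2 ('H'): step: R->4, L=1; H->plug->H->R->B->L->B->refl->H->L'->H->R'->F->plug->C
Char 3 ('E'): step: R->5, L=1; E->plug->E->R->G->L->A->refl->E->L'->C->R'->D->plug->D
Char 4 ('D'): step: R->6, L=1; D->plug->D->R->F->L->F->refl->C->L'->A->R'->G->plug->G
Char 5 ('C'): step: R->7, L=1; C->plug->F->R->H->L->H->refl->B->L'->B->R'->A->plug->A
Char 6 ('F'): step: R->0, L->2 (L advanced); F->plug->C->R->C->L->C->refl->F->L'->D->R'->B->plug->B
Char 7 ('E'): step: R->1, L=2; E->plug->E->R->D->L->F->refl->C->L'->C->R'->A->plug->A
Char 8 ('C'): step: R->2, L=2; C->plug->F->R->G->L->G->refl->D->L'->B->R'->H->plug->H

Answer: ACDGABAH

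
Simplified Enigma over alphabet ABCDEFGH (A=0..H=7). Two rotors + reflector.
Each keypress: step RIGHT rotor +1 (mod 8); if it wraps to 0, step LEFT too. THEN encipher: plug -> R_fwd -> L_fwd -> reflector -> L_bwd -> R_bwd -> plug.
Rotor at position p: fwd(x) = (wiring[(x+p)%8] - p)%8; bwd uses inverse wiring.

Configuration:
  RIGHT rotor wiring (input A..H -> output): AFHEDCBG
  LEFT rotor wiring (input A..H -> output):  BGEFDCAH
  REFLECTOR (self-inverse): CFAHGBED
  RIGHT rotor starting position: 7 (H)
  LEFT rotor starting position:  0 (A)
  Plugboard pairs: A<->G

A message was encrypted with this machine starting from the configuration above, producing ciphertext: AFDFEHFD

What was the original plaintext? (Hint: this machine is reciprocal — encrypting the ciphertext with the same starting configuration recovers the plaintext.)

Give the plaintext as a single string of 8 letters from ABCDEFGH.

Char 1 ('A'): step: R->0, L->1 (L advanced); A->plug->G->R->B->L->D->refl->H->L'->F->R'->B->plug->B
Char 2 ('F'): step: R->1, L=1; F->plug->F->R->A->L->F->refl->B->L'->E->R'->A->plug->G
Char 3 ('D'): step: R->2, L=1; D->plug->D->R->A->L->F->refl->B->L'->E->R'->F->plug->F
Char 4 ('F'): step: R->3, L=1; F->plug->F->R->F->L->H->refl->D->L'->B->R'->A->plug->G
Char 5 ('E'): step: R->4, L=1; E->plug->E->R->E->L->B->refl->F->L'->A->R'->H->plug->H
Char 6 ('H'): step: R->5, L=1; H->plug->H->R->G->L->G->refl->E->L'->C->R'->F->plug->F
Char 7 ('F'): step: R->6, L=1; F->plug->F->R->G->L->G->refl->E->L'->C->R'->C->plug->C
Char 8 ('D'): step: R->7, L=1; D->plug->D->R->A->L->F->refl->B->L'->E->R'->F->plug->F

Answer: BGFGHFCF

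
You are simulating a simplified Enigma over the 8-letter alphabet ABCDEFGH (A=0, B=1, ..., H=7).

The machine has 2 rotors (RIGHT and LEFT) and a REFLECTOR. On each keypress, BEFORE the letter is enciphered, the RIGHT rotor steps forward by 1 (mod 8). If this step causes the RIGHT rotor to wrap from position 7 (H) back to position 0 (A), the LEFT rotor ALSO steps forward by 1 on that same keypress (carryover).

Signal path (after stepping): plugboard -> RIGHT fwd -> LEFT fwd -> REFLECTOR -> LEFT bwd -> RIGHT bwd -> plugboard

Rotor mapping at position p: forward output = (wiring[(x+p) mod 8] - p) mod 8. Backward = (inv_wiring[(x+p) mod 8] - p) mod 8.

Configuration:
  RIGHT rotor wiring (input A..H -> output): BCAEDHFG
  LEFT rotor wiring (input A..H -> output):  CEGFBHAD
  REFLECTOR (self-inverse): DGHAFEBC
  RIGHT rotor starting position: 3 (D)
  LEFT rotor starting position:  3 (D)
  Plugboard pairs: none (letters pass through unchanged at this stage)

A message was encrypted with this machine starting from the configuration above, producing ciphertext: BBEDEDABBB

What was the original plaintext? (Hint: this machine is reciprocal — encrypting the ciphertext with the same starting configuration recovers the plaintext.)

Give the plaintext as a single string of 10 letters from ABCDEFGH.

Char 1 ('B'): step: R->4, L=3; B->plug->B->R->D->L->F->refl->E->L'->C->R'->D->plug->D
Char 2 ('B'): step: R->5, L=3; B->plug->B->R->A->L->C->refl->H->L'->F->R'->E->plug->E
Char 3 ('E'): step: R->6, L=3; E->plug->E->R->C->L->E->refl->F->L'->D->R'->C->plug->C
Char 4 ('D'): step: R->7, L=3; D->plug->D->R->B->L->G->refl->B->L'->G->R'->H->plug->H
Char 5 ('E'): step: R->0, L->4 (L advanced); E->plug->E->R->D->L->H->refl->C->L'->G->R'->H->plug->H
Char 6 ('D'): step: R->1, L=4; D->plug->D->R->C->L->E->refl->F->L'->A->R'->H->plug->H
Char 7 ('A'): step: R->2, L=4; A->plug->A->R->G->L->C->refl->H->L'->D->R'->E->plug->E
Char 8 ('B'): step: R->3, L=4; B->plug->B->R->A->L->F->refl->E->L'->C->R'->D->plug->D
Char 9 ('B'): step: R->4, L=4; B->plug->B->R->D->L->H->refl->C->L'->G->R'->F->plug->F
Char 10 ('B'): step: R->5, L=4; B->plug->B->R->A->L->F->refl->E->L'->C->R'->A->plug->A

Answer: DECHHHEDFA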